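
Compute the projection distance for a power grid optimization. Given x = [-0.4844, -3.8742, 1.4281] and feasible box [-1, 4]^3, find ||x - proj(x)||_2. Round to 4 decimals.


Project each component onto [-1, 4].
clip(-0.4844) = -0.4844, clip(-3.8742) = -1.0, clip(1.4281) = 1.4281
Projection = [-0.4844, -1.0, 1.4281]
Squared diffs: [0.0, 8.261, 0.0]
Distance = sqrt(8.261) = 2.8742


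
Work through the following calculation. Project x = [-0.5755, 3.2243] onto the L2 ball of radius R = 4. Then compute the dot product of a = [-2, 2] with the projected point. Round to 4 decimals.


Step 1: Compute ||x|| (intermediates to 6 decimals).
||x|| = sqrt((-0.5755)^2 + 3.2243^2) = 3.275257
Step 2: Project.
Since ||x|| <= R, proj = x (no scaling needed).
proj(x) = [-0.5755, 3.2243]
Step 3: Dot product.
a^T * proj(x) = -2*(-0.5755) + 2*3.2243 = 7.5996


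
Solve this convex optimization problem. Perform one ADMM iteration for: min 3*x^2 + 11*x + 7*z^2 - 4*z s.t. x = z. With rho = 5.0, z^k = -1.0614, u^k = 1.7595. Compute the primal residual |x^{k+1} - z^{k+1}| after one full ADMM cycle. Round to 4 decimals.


ADMM iteration with rho = 5.0, z^k = -1.0614, u^k = 1.7595
Step 1: x-update.
Minimize 3*x^2 + 11*x + (5.0/2)*(x + 1.0614 + 1.7595)^2
FOC: (2*3 + 5.0)*x = -11 + 5.0*(-1.0614 - 1.7595)
x^{k+1} = -2.2822
Step 2: z-update.
Minimize 7*z^2 - 4*z + (5.0/2)*(-2.2822 - z + 1.7595)^2
FOC: (2*7 + 5.0)*z = 4 + 5.0*(-2.2822 + 1.7595)
z^{k+1} = 0.073
Step 3: u-update.
u^{k+1} = 1.7595 - 2.2822 - 0.073 = -0.5957
Step 4: Primal residual = |-2.2822 - 0.073| = 2.3552


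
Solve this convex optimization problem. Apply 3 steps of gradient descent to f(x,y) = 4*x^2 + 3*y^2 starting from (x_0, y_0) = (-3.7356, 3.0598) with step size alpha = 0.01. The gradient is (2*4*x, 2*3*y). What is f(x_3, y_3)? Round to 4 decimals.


Gradient descent on f(x,y) = 4*x^2 + 3*y^2.
Starting point: (-3.7356, 3.0598), alpha = 0.01
Step 1: grad_x = 2*4*-3.7356 = -29.8848, grad_y = 2*3*3.0598 = 18.3588
  x_1 = -3.7356 - 0.01*-29.8848 = -3.4368
  y_1 = 3.0598 - 0.01*18.3588 = 2.8762
Step 2: grad_x = 2*4*-3.4368 = -27.494, grad_y = 2*3*2.8762 = 17.2573
  x_2 = -3.4368 - 0.01*-27.494 = -3.1618
  y_2 = 2.8762 - 0.01*17.2573 = 2.7036
Step 3: grad_x = 2*4*-3.1618 = -25.2945, grad_y = 2*3*2.7036 = 16.2218
  x_3 = -3.1618 - 0.01*-25.2945 = -2.9089
  y_3 = 2.7036 - 0.01*16.2218 = 2.5414
f(-2.9089, 2.5414) = 4*(-2.9089)^2 + 3*2.5414^2 = 53.2225


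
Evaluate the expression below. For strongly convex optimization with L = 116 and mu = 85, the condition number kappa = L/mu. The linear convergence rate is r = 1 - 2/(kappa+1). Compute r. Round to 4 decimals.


Step 1: Compute the condition number.
kappa = L/mu = 116/85 = 1.3647
Step 2: Compute the convergence rate.
r = 1 - 2/(kappa + 1) = 1 - 2*mu/(L + mu) = (L - mu)/(L + mu) = 31/201 = 0.1542


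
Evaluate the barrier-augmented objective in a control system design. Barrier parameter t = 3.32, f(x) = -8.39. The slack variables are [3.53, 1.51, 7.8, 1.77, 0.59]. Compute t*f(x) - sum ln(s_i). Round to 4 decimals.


Step 1: Compute log-barrier.
ln values: [1.2613, 0.4121, 2.0541, 0.571, -0.5276]
phi = -(1.2613 + 0.4121 + 2.0541 + 0.571 - 0.5276) = -3.7709
Step 2: Compute augmented objective.
t*f(x) = 3.32*-8.39 = -27.8548
Total = -27.8548 - 3.7709 = -31.6257


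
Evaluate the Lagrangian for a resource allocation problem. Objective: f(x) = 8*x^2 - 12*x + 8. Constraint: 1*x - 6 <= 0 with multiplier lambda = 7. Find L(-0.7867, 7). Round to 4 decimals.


Step 1: Evaluate f(x).
f(-0.7867) = 8*(-0.7867)^2 - 12*(-0.7867) + 8 = 22.3916
Step 2: Evaluate g(x).
g(-0.7867) = 1*-0.7867 - 6 = -6.7867
Step 3: Compute Lagrangian.
L = 22.3916 + 7*-6.7867 = -25.1153


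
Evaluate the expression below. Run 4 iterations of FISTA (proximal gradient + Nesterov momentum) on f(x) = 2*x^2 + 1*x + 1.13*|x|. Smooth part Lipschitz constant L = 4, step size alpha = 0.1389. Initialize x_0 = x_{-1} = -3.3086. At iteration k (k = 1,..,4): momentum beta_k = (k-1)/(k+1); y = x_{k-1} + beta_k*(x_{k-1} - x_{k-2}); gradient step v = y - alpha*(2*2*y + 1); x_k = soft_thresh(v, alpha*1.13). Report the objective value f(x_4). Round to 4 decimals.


FISTA on f(x) = 2*x^2 + 1*x + 1.13*|x|
L = 4, alpha = 0.1389
Iteration 1: beta = 0.0, y = -3.3086 + 0.0*(-3.3086 + 3.3086) = -3.3086
  grad(y) = -12.2344, v = y - alpha*grad = -1.6092
  prox(v) = soft_thresh(-1.6092, 0.157) = -1.4523
Iteration 2: beta = 0.3333, y = -1.4523 + 0.3333*(-1.4523 + 3.3086) = -0.8335
  grad(y) = -2.3341, v = y - alpha*grad = -0.5093
  prox(v) = soft_thresh(-0.5093, 0.157) = -0.3524
Iteration 3: beta = 0.5, y = -0.3524 + 0.5*(-0.3524 + 1.4523) = 0.1976
  grad(y) = 1.7904, v = y - alpha*grad = -0.0511
  prox(v) = soft_thresh(-0.0511, 0.157) = 0.0
Iteration 4: beta = 0.6, y = 0.0 + 0.6*(0.0 + 0.3524) = 0.2114
  grad(y) = 1.8457, v = y - alpha*grad = -0.0449
  prox(v) = soft_thresh(-0.0449, 0.157) = 0.0
f(x_4) = 2*0.0^2 + 1*0.0 + 1.13*|0.0| = 0.0


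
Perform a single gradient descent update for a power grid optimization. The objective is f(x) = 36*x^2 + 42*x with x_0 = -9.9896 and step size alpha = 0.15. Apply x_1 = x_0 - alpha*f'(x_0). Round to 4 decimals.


We compute the gradient at x_0 and apply the update.
f'(x) = 72*x + 42
f'(-9.9896) = 72*-9.9896 + 42 = -677.2512
x_1 = -9.9896 - 0.15*-677.2512 = 91.5981


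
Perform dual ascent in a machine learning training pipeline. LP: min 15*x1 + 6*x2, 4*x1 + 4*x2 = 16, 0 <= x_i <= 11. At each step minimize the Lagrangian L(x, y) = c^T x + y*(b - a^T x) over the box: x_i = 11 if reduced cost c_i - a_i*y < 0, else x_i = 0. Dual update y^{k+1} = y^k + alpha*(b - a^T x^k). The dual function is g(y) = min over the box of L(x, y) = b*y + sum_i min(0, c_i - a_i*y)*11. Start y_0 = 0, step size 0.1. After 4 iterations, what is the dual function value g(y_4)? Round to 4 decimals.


Dual ascent for LP: min 15*x1 + 6*x2, 4*x1 + 4*x2 = 16, 0 <= x_i <= 11
Step 1: y^k = 0.0, reduced costs: (15.0, 6.0)
  x^k = (0.0, 0.0), subgradient = b - a^T x = 16.0
  y^{k+1} = 0.0 + 0.1*16.0 = 1.6
Step 2: y^k = 1.6, reduced costs: (8.6, -0.4)
  x^k = (0.0, 11.0), subgradient = b - a^T x = -28.0
  y^{k+1} = 1.6 + 0.1*-28.0 = -1.2
Step 3: y^k = -1.2, reduced costs: (19.8, 10.8)
  x^k = (0.0, 0.0), subgradient = b - a^T x = 16.0
  y^{k+1} = -1.2 + 0.1*16.0 = 0.4
Step 4: y^k = 0.4, reduced costs: (13.4, 4.4)
  x^k = (0.0, 0.0), subgradient = b - a^T x = 16.0
  y^{k+1} = 0.4 + 0.1*16.0 = 2.0
Dual objective at y_4 = 2.0: reduced costs (7.0, -2.0), box minimizer x = (0.0, 11.0)
g(y_4) = b*y + (c1 - a1*y)*x1 + (c2 - a2*y)*x2 = 16*2.0 + 7.0*0.0 + (-2.0)*11.0 = 32.0 + 0.0 - 22.0 = 10.0


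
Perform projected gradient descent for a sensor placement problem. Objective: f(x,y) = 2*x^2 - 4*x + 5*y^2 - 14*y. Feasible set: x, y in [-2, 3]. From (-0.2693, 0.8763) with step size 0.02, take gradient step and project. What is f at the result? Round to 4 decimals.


Step 1: Compute gradient at (-0.2693, 0.8763).
grad_x = 2*2*-0.2693 - 4 = -5.0772
grad_y = 2*5*0.8763 - 14 = -5.237
Step 2: Gradient step.
x_raw = -0.2693 - 0.02*-5.0772 = -0.1678
y_raw = 0.8763 - 0.02*-5.237 = 0.981
Step 3: Project onto [-2, 3].
x_proj = clip(-0.1678) = -0.1678
y_proj = clip(0.981) = 0.981
Step 4: Evaluate f.
f(-0.1678, 0.981) = -8.1951


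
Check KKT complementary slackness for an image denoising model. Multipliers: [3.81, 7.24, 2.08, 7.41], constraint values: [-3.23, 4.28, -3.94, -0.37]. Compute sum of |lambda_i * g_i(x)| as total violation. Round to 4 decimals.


KKT complementary slackness check:
lambda_1 * g_1 = 3.81 * -3.23 = -12.3063
lambda_2 * g_2 = 7.24 * 4.28 = 30.9872
lambda_3 * g_3 = 2.08 * -3.94 = -8.1952
lambda_4 * g_4 = 7.41 * -0.37 = -2.7417
Total violation = 12.3063 + 30.9872 + 8.1952 + 2.7417 = 54.2304


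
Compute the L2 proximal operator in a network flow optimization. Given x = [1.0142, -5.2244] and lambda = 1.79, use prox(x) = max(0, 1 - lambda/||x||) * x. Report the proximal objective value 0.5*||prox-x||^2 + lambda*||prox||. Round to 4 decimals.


Step 1: Compute ||x||.
||x|| = 5.3219
Step 2: Compute scaling factor.
scale = max(0, 1 - 1.79/5.3219) = 0.6637
Step 3: prox(x) = [0.6731, -3.4672]
||prox(x)|| = 3.5319
Step 4: Proximal objective.
0.5*||prox-x||^2 = 1.6021
lambda*||prox|| = 6.3221
Total = 7.9242


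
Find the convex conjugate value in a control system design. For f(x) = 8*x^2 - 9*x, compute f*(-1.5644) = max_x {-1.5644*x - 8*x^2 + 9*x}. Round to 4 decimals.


f*(y) = sup_x {y*x - a*x^2 - b*x} = sup_x {(y-b)*x - a*x^2}
FOC: (y - b) - 2a*x = 0 => x* = (y - b)/(2a)
x* = (-1.5644 + 9)/(2*8) = 0.4647
f*(-1.5644) = (y-b)^2/(4a) = (-1.5644 + 9)^2/(4*8)
= 55.2881/32 = 1.7278


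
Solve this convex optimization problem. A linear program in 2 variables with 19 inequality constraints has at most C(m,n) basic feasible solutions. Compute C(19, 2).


Each vertex corresponds to some choice of n active constraints out of m, so the number of vertices is at most C(m, n) = m! / (n!(m-n)!).
m = 19, n = 2
Numerator: 19 * 18
Denominator: 2! = 2
C(19, 2) = 171


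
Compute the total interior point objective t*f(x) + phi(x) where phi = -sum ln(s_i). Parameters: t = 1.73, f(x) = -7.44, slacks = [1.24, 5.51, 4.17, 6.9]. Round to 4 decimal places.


Step 1: Compute log-barrier.
ln values: [0.2151, 1.7066, 1.4279, 1.9315]
phi = -(0.2151 + 1.7066 + 1.4279 + 1.9315) = -5.2811
Step 2: Compute augmented objective.
t*f(x) = 1.73*-7.44 = -12.8712
Total = -12.8712 - 5.2811 = -18.1523


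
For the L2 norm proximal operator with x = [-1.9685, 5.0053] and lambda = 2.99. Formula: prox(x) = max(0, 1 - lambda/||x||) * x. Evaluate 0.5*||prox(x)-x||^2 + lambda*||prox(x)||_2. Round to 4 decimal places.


Step 1: Compute ||x||.
||x|| = 5.3785
Step 2: Compute scaling factor.
scale = max(0, 1 - 2.99/5.3785) = 0.4441
Step 3: prox(x) = [-0.8742, 2.2228]
||prox(x)|| = 2.3885
Step 4: Proximal objective.
0.5*||prox-x||^2 = 4.4701
lambda*||prox|| = 7.1416
Total = 11.6116


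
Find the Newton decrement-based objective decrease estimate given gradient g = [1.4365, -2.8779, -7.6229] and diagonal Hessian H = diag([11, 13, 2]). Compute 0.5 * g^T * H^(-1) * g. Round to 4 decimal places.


Step 1: H is diagonal, so H^(-1) * g = [0.1306, -0.2214, -3.8115].
Step 2: g^T H^(-1) g = sum_i g_i^2 / H_ii
  = (1.4365)^2/11 + (-2.8779)^2/13 + (-7.6229)^2/2
  = 0.1876 + 0.6371 + 29.0543 = 29.879
Step 3: Objective decrease = 0.5 * g^T H^(-1) g = 14.9395


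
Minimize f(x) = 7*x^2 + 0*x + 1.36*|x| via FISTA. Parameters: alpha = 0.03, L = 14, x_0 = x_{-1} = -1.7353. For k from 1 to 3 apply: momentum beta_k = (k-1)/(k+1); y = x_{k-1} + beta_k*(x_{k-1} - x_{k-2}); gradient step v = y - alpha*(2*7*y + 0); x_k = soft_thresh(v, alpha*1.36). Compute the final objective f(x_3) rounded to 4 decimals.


FISTA on f(x) = 7*x^2 + 0*x + 1.36*|x|
L = 14, alpha = 0.03
Iteration 1: beta = 0.0, y = -1.7353 + 0.0*(-1.7353 + 1.7353) = -1.7353
  grad(y) = -24.2942, v = y - alpha*grad = -1.0065
  prox(v) = soft_thresh(-1.0065, 0.0408) = -0.9657
Iteration 2: beta = 0.3333, y = -0.9657 + 0.3333*(-0.9657 + 1.7353) = -0.7091
  grad(y) = -9.9278, v = y - alpha*grad = -0.4113
  prox(v) = soft_thresh(-0.4113, 0.0408) = -0.3705
Iteration 3: beta = 0.5, y = -0.3705 + 0.5*(-0.3705 + 0.9657) = -0.0729
  grad(y) = -1.0207, v = y - alpha*grad = -0.0423
  prox(v) = soft_thresh(-0.0423, 0.0408) = -0.0015
f(x_3) = 7*(-0.0015)^2 + 0*(-0.0015) + 1.36*|-0.0015| = 0.002


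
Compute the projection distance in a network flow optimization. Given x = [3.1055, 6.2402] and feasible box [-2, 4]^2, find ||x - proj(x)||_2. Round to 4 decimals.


Project each component onto [-2, 4].
clip(3.1055) = 3.1055, clip(6.2402) = 4.0
Projection = [3.1055, 4.0]
Squared diffs: [0.0, 5.0185]
Distance = sqrt(5.0185) = 2.2402


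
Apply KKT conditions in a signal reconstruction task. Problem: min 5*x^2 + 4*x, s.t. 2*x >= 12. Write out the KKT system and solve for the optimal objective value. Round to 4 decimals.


Step 1: Try lambda = 0 (constraint inactive).
x_unc = -4/(2*5) = -0.4
Check: 2*-0.4 = -0.8 < 12 -- violated!
Step 2: Constraint must be active: 2*x = 12
x* = 12/2 = 6.0
lambda = (2*5*6.0 + 4)/2 = 32.0
Step 3: Compute optimal value.
f(x*) = 5*6.0^2 + 4*6.0 = 204.0


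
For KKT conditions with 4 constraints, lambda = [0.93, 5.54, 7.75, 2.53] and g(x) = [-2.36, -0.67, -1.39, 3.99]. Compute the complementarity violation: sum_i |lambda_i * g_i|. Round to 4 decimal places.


KKT complementary slackness check:
lambda_1 * g_1 = 0.93 * -2.36 = -2.1948
lambda_2 * g_2 = 5.54 * -0.67 = -3.7118
lambda_3 * g_3 = 7.75 * -1.39 = -10.7725
lambda_4 * g_4 = 2.53 * 3.99 = 10.0947
Total violation = 2.1948 + 3.7118 + 10.7725 + 10.0947 = 26.7738


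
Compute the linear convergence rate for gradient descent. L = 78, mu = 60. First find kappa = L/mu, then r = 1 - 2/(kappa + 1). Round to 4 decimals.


Step 1: Compute the condition number.
kappa = L/mu = 78/60 = 1.3
Step 2: Compute the convergence rate.
r = 1 - 2/(kappa + 1) = 1 - 2*mu/(L + mu) = (L - mu)/(L + mu) = 18/138 = 0.1304


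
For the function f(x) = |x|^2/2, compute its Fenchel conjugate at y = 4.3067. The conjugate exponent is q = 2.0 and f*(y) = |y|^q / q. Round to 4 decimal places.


The conjugate exponent q satisfies 1/p + 1/q = 1.
p = 2, so q = 2/(2 - 1) = 2.0
|y|^q = 4.3067^2.0 = 18.5477
f*(4.3067) = 18.5477 / 2.0 = 9.2738


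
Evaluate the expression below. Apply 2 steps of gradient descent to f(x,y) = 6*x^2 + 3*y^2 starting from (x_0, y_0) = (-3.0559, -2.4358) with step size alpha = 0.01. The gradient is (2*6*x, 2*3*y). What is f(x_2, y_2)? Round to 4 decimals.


Gradient descent on f(x,y) = 6*x^2 + 3*y^2.
Starting point: (-3.0559, -2.4358), alpha = 0.01
Step 1: grad_x = 2*6*-3.0559 = -36.6708, grad_y = 2*3*-2.4358 = -14.6148
  x_1 = -3.0559 - 0.01*-36.6708 = -2.6892
  y_1 = -2.4358 - 0.01*-14.6148 = -2.2897
Step 2: grad_x = 2*6*-2.6892 = -32.2703, grad_y = 2*3*-2.2897 = -13.7379
  x_2 = -2.6892 - 0.01*-32.2703 = -2.3665
  y_2 = -2.2897 - 0.01*-13.7379 = -2.1523
f(-2.3665, -2.1523) = 6*(-2.3665)^2 + 3*(-2.1523)^2 = 47.4985


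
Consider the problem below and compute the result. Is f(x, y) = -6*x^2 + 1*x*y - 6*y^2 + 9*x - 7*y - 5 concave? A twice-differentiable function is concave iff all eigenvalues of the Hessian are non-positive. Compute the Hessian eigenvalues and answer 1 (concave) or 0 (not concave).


The Hessian of f(x,y) = -6*x^2 + 1*x*y - 6*y^2 + 9*x - 7*y - 5 is:
H = [[-12, 1], [1, -12]]
Trace = -12 - 12 = -24
Determinant = -12*-12 - (1)^2 = 143
Discriminant = (-24)^2 - 4*143 = 4.0
Eigenvalues: lambda_1 = -13.0, lambda_2 = -11.0
The function is concave.

1


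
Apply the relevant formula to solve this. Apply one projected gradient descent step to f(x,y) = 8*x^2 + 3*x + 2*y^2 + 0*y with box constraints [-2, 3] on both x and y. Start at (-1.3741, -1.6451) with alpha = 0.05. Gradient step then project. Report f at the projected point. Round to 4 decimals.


Step 1: Compute gradient at (-1.3741, -1.6451).
grad_x = 2*8*-1.3741 + 3 = -18.9856
grad_y = 2*2*-1.6451 + 0 = -6.5804
Step 2: Gradient step.
x_raw = -1.3741 - 0.05*-18.9856 = -0.4248
y_raw = -1.6451 - 0.05*-6.5804 = -1.3161
Step 3: Project onto [-2, 3].
x_proj = clip(-0.4248) = -0.4248
y_proj = clip(-1.3161) = -1.3161
Step 4: Evaluate f.
f(-0.4248, -1.3161) = 3.6334


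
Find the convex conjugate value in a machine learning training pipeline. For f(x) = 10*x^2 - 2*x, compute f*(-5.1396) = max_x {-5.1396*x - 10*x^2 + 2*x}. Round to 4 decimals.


f*(y) = sup_x {y*x - a*x^2 - b*x} = sup_x {(y-b)*x - a*x^2}
FOC: (y - b) - 2a*x = 0 => x* = (y - b)/(2a)
x* = (-5.1396 + 2)/(2*10) = -0.157
f*(-5.1396) = (y-b)^2/(4a) = (-5.1396 + 2)^2/(4*10)
= 9.8571/40 = 0.2464


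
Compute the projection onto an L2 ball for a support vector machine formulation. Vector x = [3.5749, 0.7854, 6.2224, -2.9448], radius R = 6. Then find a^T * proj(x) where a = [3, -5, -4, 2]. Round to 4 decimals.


Step 1: Compute ||x|| (intermediates to 6 decimals).
||x|| = sqrt(3.5749^2 + 0.7854^2 + 6.2224^2 + (-2.9448)^2) = 7.796594
Step 2: Project.
Since ||x|| > R, scale = R/||x|| = 6/7.796594 = 0.769567, proj(x) = scale * x
proj(x) = [2.751125, 0.604418, 4.788554, -2.266221]
Step 3: Dot product.
a^T * proj(x) = 3*2.751125 - 5*0.604418 - 4*4.788554 + 2*(-2.266221) = -18.4554


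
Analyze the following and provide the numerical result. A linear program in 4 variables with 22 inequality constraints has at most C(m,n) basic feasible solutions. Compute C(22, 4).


Each vertex corresponds to some choice of n active constraints out of m, so the number of vertices is at most C(m, n) = m! / (n!(m-n)!).
m = 22, n = 4
Numerator: 22 * 21 * 20 * 19
Denominator: 4! = 24
C(22, 4) = 7315


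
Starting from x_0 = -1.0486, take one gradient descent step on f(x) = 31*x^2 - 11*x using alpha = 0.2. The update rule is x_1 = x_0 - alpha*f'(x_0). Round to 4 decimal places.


We compute the gradient at x_0 and apply the update.
f'(x) = 62*x - 11
f'(-1.0486) = 62*-1.0486 - 11 = -76.0132
x_1 = -1.0486 - 0.2*-76.0132 = 14.154


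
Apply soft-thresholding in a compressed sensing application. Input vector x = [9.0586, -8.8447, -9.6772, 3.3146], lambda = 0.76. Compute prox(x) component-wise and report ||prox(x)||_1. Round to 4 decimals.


Soft-thresholding with lambda = 0.76:
prox(9.0586) = sign(9.0586)*max(|9.0586| - 0.76, 0) = 8.2986
prox(-8.8447) = sign(-8.8447)*max(|-8.8447| - 0.76, 0) = -8.0847
prox(-9.6772) = sign(-9.6772)*max(|-9.6772| - 0.76, 0) = -8.9172
prox(3.3146) = sign(3.3146)*max(|3.3146| - 0.76, 0) = 2.5546
prox(x) = [8.2986, -8.0847, -8.9172, 2.5546]
||prox(x)||_1 = 8.2986 + 8.0847 + 8.9172 + 2.5546 = 27.8551


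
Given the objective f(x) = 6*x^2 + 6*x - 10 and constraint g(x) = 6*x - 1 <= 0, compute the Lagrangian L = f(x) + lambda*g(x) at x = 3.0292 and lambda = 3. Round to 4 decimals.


Step 1: Evaluate f(x).
f(3.0292) = 6*3.0292^2 + 6*3.0292 - 10 = 63.2315
Step 2: Evaluate g(x).
g(3.0292) = 6*3.0292 - 1 = 17.1752
Step 3: Compute Lagrangian.
L = 63.2315 + 3*17.1752 = 114.7571


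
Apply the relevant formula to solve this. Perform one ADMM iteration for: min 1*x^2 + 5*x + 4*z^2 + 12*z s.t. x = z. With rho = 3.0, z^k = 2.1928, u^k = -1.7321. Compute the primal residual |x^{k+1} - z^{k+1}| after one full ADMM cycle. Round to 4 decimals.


ADMM iteration with rho = 3.0, z^k = 2.1928, u^k = -1.7321
Step 1: x-update.
Minimize 1*x^2 + 5*x + (3.0/2)*(x - 2.1928 - 1.7321)^2
FOC: (2*1 + 3.0)*x = -5 + 3.0*(2.1928 + 1.7321)
x^{k+1} = 1.3549
Step 2: z-update.
Minimize 4*z^2 + 12*z + (3.0/2)*(1.3549 - z - 1.7321)^2
FOC: (2*4 + 3.0)*z = -12 + 3.0*(1.3549 - 1.7321)
z^{k+1} = -1.1938
Step 3: u-update.
u^{k+1} = -1.7321 + 1.3549 + 1.1938 = 0.8166
Step 4: Primal residual = |1.3549 + 1.1938| = 2.5487


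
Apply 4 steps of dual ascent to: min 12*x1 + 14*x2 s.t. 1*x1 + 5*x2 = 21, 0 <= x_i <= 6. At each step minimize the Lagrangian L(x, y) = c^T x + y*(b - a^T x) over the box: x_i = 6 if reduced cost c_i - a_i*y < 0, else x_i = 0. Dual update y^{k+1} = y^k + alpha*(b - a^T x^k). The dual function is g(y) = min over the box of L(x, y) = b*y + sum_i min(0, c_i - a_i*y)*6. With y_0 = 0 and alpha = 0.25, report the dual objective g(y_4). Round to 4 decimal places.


Dual ascent for LP: min 12*x1 + 14*x2, 1*x1 + 5*x2 = 21, 0 <= x_i <= 6
Step 1: y^k = 0.0, reduced costs: (12.0, 14.0)
  x^k = (0.0, 0.0), subgradient = b - a^T x = 21.0
  y^{k+1} = 0.0 + 0.25*21.0 = 5.25
Step 2: y^k = 5.25, reduced costs: (6.75, -12.25)
  x^k = (0.0, 6.0), subgradient = b - a^T x = -9.0
  y^{k+1} = 5.25 + 0.25*-9.0 = 3.0
Step 3: y^k = 3.0, reduced costs: (9.0, -1.0)
  x^k = (0.0, 6.0), subgradient = b - a^T x = -9.0
  y^{k+1} = 3.0 + 0.25*-9.0 = 0.75
Step 4: y^k = 0.75, reduced costs: (11.25, 10.25)
  x^k = (0.0, 0.0), subgradient = b - a^T x = 21.0
  y^{k+1} = 0.75 + 0.25*21.0 = 6.0
Dual objective at y_4 = 6.0: reduced costs (6.0, -16.0), box minimizer x = (0.0, 6.0)
g(y_4) = b*y + (c1 - a1*y)*x1 + (c2 - a2*y)*x2 = 21*6.0 + 6.0*0.0 + (-16.0)*6.0 = 126.0 + 0.0 - 96.0 = 30.0


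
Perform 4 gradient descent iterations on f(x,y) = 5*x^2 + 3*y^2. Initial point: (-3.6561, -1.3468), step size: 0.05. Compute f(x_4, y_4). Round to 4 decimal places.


Gradient descent on f(x,y) = 5*x^2 + 3*y^2.
Starting point: (-3.6561, -1.3468), alpha = 0.05
Step 1: grad_x = 2*5*-3.6561 = -36.561, grad_y = 2*3*-1.3468 = -8.0808
  x_1 = -3.6561 - 0.05*-36.561 = -1.8281
  y_1 = -1.3468 - 0.05*-8.0808 = -0.9428
Step 2: grad_x = 2*5*-1.8281 = -18.2805, grad_y = 2*3*-0.9428 = -5.6566
  x_2 = -1.8281 - 0.05*-18.2805 = -0.914
  y_2 = -0.9428 - 0.05*-5.6566 = -0.6599
Step 3: grad_x = 2*5*-0.914 = -9.1403, grad_y = 2*3*-0.6599 = -3.9596
  x_3 = -0.914 - 0.05*-9.1403 = -0.457
  y_3 = -0.6599 - 0.05*-3.9596 = -0.462
Step 4: grad_x = 2*5*-0.457 = -4.5701, grad_y = 2*3*-0.462 = -2.7717
  x_4 = -0.457 - 0.05*-4.5701 = -0.2285
  y_4 = -0.462 - 0.05*-2.7717 = -0.3234
f(-0.2285, -0.3234) = 5*(-0.2285)^2 + 3*(-0.3234)^2 = 0.5748


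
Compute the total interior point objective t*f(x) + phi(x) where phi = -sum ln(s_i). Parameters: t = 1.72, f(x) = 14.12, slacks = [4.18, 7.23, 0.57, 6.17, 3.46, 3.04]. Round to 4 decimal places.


Step 1: Compute log-barrier.
ln values: [1.4303, 1.9782, -0.5621, 1.8197, 1.2413, 1.1119]
phi = -(1.4303 + 1.9782 - 0.5621 + 1.8197 + 1.2413 + 1.1119) = -7.0193
Step 2: Compute augmented objective.
t*f(x) = 1.72*14.12 = 24.2864
Total = 24.2864 - 7.0193 = 17.2671


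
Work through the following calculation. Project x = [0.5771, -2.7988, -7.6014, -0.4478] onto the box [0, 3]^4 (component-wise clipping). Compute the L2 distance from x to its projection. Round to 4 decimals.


Project each component onto [0, 3].
clip(0.5771) = 0.5771, clip(-2.7988) = 0.0, clip(-7.6014) = 0.0, clip(-0.4478) = 0.0
Projection = [0.5771, 0.0, 0.0, 0.0]
Squared diffs: [0.0, 7.8333, 57.7813, 0.2005]
Distance = sqrt(65.8151) = 8.1126


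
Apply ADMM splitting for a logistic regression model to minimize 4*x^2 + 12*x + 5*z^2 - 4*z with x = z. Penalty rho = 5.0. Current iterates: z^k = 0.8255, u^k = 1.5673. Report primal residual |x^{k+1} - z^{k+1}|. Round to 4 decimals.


ADMM iteration with rho = 5.0, z^k = 0.8255, u^k = 1.5673
Step 1: x-update.
Minimize 4*x^2 + 12*x + (5.0/2)*(x - 0.8255 + 1.5673)^2
FOC: (2*4 + 5.0)*x = -12 + 5.0*(0.8255 - 1.5673)
x^{k+1} = -1.2084
Step 2: z-update.
Minimize 5*z^2 - 4*z + (5.0/2)*(-1.2084 - z + 1.5673)^2
FOC: (2*5 + 5.0)*z = 4 + 5.0*(-1.2084 + 1.5673)
z^{k+1} = 0.3863
Step 3: u-update.
u^{k+1} = 1.5673 - 1.2084 - 0.3863 = -0.0274
Step 4: Primal residual = |-1.2084 - 0.3863| = 1.5947


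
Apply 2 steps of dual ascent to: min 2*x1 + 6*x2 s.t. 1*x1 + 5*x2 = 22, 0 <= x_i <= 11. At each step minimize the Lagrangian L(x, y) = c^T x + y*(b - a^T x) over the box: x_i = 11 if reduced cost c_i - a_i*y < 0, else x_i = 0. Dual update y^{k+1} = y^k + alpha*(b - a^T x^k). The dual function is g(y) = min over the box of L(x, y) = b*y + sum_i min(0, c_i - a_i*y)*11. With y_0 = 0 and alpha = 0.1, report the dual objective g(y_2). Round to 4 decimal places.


Dual ascent for LP: min 2*x1 + 6*x2, 1*x1 + 5*x2 = 22, 0 <= x_i <= 11
Step 1: y^k = 0.0, reduced costs: (2.0, 6.0)
  x^k = (0.0, 0.0), subgradient = b - a^T x = 22.0
  y^{k+1} = 0.0 + 0.1*22.0 = 2.2
Step 2: y^k = 2.2, reduced costs: (-0.2, -5.0)
  x^k = (11.0, 11.0), subgradient = b - a^T x = -44.0
  y^{k+1} = 2.2 + 0.1*-44.0 = -2.2
Dual objective at y_2 = -2.2: reduced costs (4.2, 17.0), box minimizer x = (0.0, 0.0)
g(y_2) = b*y + (c1 - a1*y)*x1 + (c2 - a2*y)*x2 = 22*(-2.2) + 4.2*0.0 + 17.0*0.0 = -48.4 + 0.0 + 0.0 = -48.4


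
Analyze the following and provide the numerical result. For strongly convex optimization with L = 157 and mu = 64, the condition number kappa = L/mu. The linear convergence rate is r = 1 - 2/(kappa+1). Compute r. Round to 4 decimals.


Step 1: Compute the condition number.
kappa = L/mu = 157/64 = 2.4531
Step 2: Compute the convergence rate.
r = 1 - 2/(kappa + 1) = 1 - 2*mu/(L + mu) = (L - mu)/(L + mu) = 93/221 = 0.4208


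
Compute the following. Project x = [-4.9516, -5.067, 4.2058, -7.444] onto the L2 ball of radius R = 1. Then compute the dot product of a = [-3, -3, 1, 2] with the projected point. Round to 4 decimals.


Step 1: Compute ||x|| (intermediates to 6 decimals).
||x|| = sqrt((-4.9516)^2 + (-5.067)^2 + 4.2058^2 + (-7.444)^2) = 11.103816
Step 2: Project.
Since ||x|| > R, scale = R/||x|| = 1/11.103816 = 0.090059, proj(x) = scale * x
proj(x) = [-0.445936, -0.456329, 0.37877, -0.670399]
Step 3: Dot product.
a^T * proj(x) = -3*(-0.445936) - 3*(-0.456329) + 1*0.37877 + 2*(-0.670399) = 1.7448


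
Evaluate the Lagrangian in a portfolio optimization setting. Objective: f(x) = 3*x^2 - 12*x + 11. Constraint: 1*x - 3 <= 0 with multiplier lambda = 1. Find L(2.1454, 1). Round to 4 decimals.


Step 1: Evaluate f(x).
f(2.1454) = 3*2.1454^2 - 12*2.1454 + 11 = -0.9366
Step 2: Evaluate g(x).
g(2.1454) = 1*2.1454 - 3 = -0.8546
Step 3: Compute Lagrangian.
L = -0.9366 + 1*-0.8546 = -1.7912


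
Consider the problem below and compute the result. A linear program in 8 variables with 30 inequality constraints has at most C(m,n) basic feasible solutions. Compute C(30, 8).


Each vertex corresponds to some choice of n active constraints out of m, so the number of vertices is at most C(m, n) = m! / (n!(m-n)!).
m = 30, n = 8
Numerator: 30 * 29 * 28 * 27 * 26 * 25 * 24 * 23
Denominator: 8! = 40320
C(30, 8) = 5852925


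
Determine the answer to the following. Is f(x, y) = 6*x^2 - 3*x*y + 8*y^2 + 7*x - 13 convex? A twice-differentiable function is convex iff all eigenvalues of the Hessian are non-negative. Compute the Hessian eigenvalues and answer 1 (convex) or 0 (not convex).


The Hessian of f(x,y) = 6*x^2 - 3*x*y + 8*y^2 + 7*x - 13 is:
H = [[12, -3], [-3, 16]]
Trace = 12 + 16 = 28
Determinant = 12*16 - (-3)^2 = 183
Discriminant = (28)^2 - 4*183 = 52.0
Eigenvalues: lambda_1 = 10.3944, lambda_2 = 17.6056
The function is convex.

1


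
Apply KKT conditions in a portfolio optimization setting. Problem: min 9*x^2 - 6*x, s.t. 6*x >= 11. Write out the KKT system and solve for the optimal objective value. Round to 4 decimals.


Step 1: Try lambda = 0 (constraint inactive).
x_unc = 6/(2*9) = 0.3333
Check: 6*0.3333 = 1.9998 < 11 -- violated!
Step 2: Constraint must be active: 6*x = 11
x* = 11/6 = 1.8333 (rounded; the exact value 11/6 is used below)
lambda = (2*9*(11/6) - 6)/6 = 4.5
Step 3: Compute optimal value.
f(x*) = 9*(11/6)^2 - 6*(11/6) = 19.25


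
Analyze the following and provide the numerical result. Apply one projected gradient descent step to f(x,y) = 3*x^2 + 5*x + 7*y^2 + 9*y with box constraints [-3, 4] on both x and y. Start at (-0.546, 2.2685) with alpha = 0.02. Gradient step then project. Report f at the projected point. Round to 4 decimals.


Step 1: Compute gradient at (-0.546, 2.2685).
grad_x = 2*3*-0.546 + 5 = 1.724
grad_y = 2*7*2.2685 + 9 = 40.759
Step 2: Gradient step.
x_raw = -0.546 - 0.02*1.724 = -0.5805
y_raw = 2.2685 - 0.02*40.759 = 1.4533
Step 3: Project onto [-3, 4].
x_proj = clip(-0.5805) = -0.5805
y_proj = clip(1.4533) = 1.4533
Step 4: Evaluate f.
f(-0.5805, 1.4533) = 25.9733


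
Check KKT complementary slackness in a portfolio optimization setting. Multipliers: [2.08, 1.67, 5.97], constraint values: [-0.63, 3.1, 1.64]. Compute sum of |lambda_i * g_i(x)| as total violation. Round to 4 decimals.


KKT complementary slackness check:
lambda_1 * g_1 = 2.08 * -0.63 = -1.3104
lambda_2 * g_2 = 1.67 * 3.1 = 5.177
lambda_3 * g_3 = 5.97 * 1.64 = 9.7908
Total violation = 1.3104 + 5.177 + 9.7908 = 16.2782


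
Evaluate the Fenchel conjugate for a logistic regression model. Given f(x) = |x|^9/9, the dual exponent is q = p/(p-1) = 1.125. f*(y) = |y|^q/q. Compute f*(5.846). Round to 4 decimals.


The conjugate exponent q satisfies 1/p + 1/q = 1.
p = 9, so q = 9/(9 - 1) = 1.125
|y|^q = 5.846^1.125 = 7.2898
f*(5.846) = 7.2898 / 1.125 = 6.4798


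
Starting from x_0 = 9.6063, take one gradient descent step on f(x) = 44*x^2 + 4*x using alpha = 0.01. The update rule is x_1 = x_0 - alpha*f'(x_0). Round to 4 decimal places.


We compute the gradient at x_0 and apply the update.
f'(x) = 88*x + 4
f'(9.6063) = 88*9.6063 + 4 = 849.3544
x_1 = 9.6063 - 0.01*849.3544 = 1.1128


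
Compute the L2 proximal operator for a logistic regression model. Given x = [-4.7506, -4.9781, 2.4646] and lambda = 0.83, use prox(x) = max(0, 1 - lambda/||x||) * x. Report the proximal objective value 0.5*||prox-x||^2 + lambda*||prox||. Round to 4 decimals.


Step 1: Compute ||x||.
||x|| = 7.3092
Step 2: Compute scaling factor.
scale = max(0, 1 - 0.83/7.3092) = 0.8864
Step 3: prox(x) = [-4.2111, -4.4128, 2.1847]
||prox(x)|| = 6.4792
Step 4: Proximal objective.
0.5*||prox-x||^2 = 0.3445
lambda*||prox|| = 5.3777
Total = 5.7222


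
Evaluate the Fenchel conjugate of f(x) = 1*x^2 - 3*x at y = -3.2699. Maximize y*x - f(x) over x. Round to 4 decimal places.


f*(y) = sup_x {y*x - a*x^2 - b*x} = sup_x {(y-b)*x - a*x^2}
FOC: (y - b) - 2a*x = 0 => x* = (y - b)/(2a)
x* = (-3.2699 + 3)/(2*1) = -0.135
f*(-3.2699) = (y-b)^2/(4a) = (-3.2699 + 3)^2/(4*1)
= 0.0728/4 = 0.0182


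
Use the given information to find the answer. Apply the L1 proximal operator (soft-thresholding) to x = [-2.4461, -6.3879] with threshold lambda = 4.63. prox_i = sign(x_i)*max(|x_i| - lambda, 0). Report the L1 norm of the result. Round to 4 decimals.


Soft-thresholding with lambda = 4.63:
prox(-2.4461) = sign(-2.4461)*max(|-2.4461| - 4.63, 0) = 0.0
prox(-6.3879) = sign(-6.3879)*max(|-6.3879| - 4.63, 0) = -1.7579
prox(x) = [0.0, -1.7579]
||prox(x)||_1 = 0.0 + 1.7579 = 1.7579


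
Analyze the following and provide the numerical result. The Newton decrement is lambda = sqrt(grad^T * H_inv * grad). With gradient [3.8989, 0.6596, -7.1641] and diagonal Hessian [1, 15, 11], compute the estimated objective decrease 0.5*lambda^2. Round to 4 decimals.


Step 1: H is diagonal, so H^(-1) * g = [3.8989, 0.044, -0.6513].
Step 2: g^T H^(-1) g = sum_i g_i^2 / H_ii
  = (3.8989)^2/1 + (0.6596)^2/15 + (-7.1641)^2/11
  = 15.2014 + 0.029 + 4.6658 = 19.8963
Step 3: Objective decrease = 0.5 * g^T H^(-1) g = 9.9481


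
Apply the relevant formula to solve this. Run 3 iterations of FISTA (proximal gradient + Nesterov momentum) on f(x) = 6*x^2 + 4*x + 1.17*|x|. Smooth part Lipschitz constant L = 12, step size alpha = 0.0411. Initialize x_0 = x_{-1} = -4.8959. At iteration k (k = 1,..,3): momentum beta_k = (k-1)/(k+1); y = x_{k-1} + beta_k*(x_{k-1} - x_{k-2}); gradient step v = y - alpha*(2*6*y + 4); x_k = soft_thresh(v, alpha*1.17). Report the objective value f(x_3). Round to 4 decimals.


FISTA on f(x) = 6*x^2 + 4*x + 1.17*|x|
L = 12, alpha = 0.0411
Iteration 1: beta = 0.0, y = -4.8959 + 0.0*(-4.8959 + 4.8959) = -4.8959
  grad(y) = -54.7508, v = y - alpha*grad = -2.6456
  prox(v) = soft_thresh(-2.6456, 0.0481) = -2.5976
Iteration 2: beta = 0.3333, y = -2.5976 + 0.3333*(-2.5976 + 4.8959) = -1.8314
  grad(y) = -17.9773, v = y - alpha*grad = -1.0926
  prox(v) = soft_thresh(-1.0926, 0.0481) = -1.0445
Iteration 3: beta = 0.5, y = -1.0445 + 0.5*(-1.0445 + 2.5976) = -0.268
  grad(y) = 0.7846, v = y - alpha*grad = -0.3002
  prox(v) = soft_thresh(-0.3002, 0.0481) = -0.2521
f(x_3) = 6*(-0.2521)^2 + 4*(-0.2521) + 1.17*|-0.2521| = -0.3321


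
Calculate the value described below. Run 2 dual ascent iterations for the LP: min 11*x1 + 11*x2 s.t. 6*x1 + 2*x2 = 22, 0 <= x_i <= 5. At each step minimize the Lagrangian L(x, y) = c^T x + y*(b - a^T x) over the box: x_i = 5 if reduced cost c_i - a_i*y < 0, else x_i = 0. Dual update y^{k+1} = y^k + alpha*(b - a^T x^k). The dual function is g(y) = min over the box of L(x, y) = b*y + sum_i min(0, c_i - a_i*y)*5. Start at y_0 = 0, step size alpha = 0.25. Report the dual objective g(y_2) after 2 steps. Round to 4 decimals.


Dual ascent for LP: min 11*x1 + 11*x2, 6*x1 + 2*x2 = 22, 0 <= x_i <= 5
Step 1: y^k = 0.0, reduced costs: (11.0, 11.0)
  x^k = (0.0, 0.0), subgradient = b - a^T x = 22.0
  y^{k+1} = 0.0 + 0.25*22.0 = 5.5
Step 2: y^k = 5.5, reduced costs: (-22.0, 0.0)
  x^k = (5.0, 0.0), subgradient = b - a^T x = -8.0
  y^{k+1} = 5.5 + 0.25*-8.0 = 3.5
Dual objective at y_2 = 3.5: reduced costs (-10.0, 4.0), box minimizer x = (5.0, 0.0)
g(y_2) = b*y + (c1 - a1*y)*x1 + (c2 - a2*y)*x2 = 22*3.5 + (-10.0)*5.0 + 4.0*0.0 = 77.0 - 50.0 + 0.0 = 27.0


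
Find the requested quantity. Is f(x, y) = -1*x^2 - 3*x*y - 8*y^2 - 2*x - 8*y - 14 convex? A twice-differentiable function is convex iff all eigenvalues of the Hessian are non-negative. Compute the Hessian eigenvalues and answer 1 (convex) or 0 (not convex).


The Hessian of f(x,y) = -1*x^2 - 3*x*y - 8*y^2 - 2*x - 8*y - 14 is:
H = [[-2, -3], [-3, -16]]
Trace = -2 - 16 = -18
Determinant = -2*-16 - (-3)^2 = 23
Discriminant = (-18)^2 - 4*23 = 232.0
Eigenvalues: lambda_1 = -16.6158, lambda_2 = -1.3842
The function is not convex.

0


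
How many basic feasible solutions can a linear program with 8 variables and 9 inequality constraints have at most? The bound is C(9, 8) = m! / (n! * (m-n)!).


Each vertex corresponds to some choice of n active constraints out of m, so the number of vertices is at most C(m, n) = m! / (n!(m-n)!).
m = 9, n = 8
Numerator: 9 * 8 * 7 * 6 * 5 * 4 * 3 * 2
Denominator: 8! = 40320
C(9, 8) = 9


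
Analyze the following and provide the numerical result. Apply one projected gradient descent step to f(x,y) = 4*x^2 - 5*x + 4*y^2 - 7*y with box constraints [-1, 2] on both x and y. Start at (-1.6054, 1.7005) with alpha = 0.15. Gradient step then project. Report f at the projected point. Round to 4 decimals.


Step 1: Compute gradient at (-1.6054, 1.7005).
grad_x = 2*4*-1.6054 - 5 = -17.8432
grad_y = 2*4*1.7005 - 7 = 6.604
Step 2: Gradient step.
x_raw = -1.6054 - 0.15*-17.8432 = 1.0711
y_raw = 1.7005 - 0.15*6.604 = 0.7099
Step 3: Project onto [-1, 2].
x_proj = clip(1.0711) = 1.0711
y_proj = clip(0.7099) = 0.7099
Step 4: Evaluate f.
f(1.0711, 0.7099) = -3.72


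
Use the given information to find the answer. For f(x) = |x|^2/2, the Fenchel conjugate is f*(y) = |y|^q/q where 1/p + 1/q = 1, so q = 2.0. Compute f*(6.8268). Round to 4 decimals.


The conjugate exponent q satisfies 1/p + 1/q = 1.
p = 2, so q = 2/(2 - 1) = 2.0
|y|^q = 6.8268^2.0 = 46.6052
f*(6.8268) = 46.6052 / 2.0 = 23.3026


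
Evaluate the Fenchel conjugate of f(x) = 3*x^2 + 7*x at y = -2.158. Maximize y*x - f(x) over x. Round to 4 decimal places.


f*(y) = sup_x {y*x - a*x^2 - b*x} = sup_x {(y-b)*x - a*x^2}
FOC: (y - b) - 2a*x = 0 => x* = (y - b)/(2a)
x* = (-2.158 - 7)/(2*3) = -1.5263
f*(-2.158) = (y-b)^2/(4a) = (-2.158 - 7)^2/(4*3)
= 83.869/12 = 6.9891


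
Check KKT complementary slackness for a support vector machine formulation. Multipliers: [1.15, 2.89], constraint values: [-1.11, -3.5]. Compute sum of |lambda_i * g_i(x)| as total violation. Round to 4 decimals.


KKT complementary slackness check:
lambda_1 * g_1 = 1.15 * -1.11 = -1.2765
lambda_2 * g_2 = 2.89 * -3.5 = -10.115
Total violation = 1.2765 + 10.115 = 11.3915


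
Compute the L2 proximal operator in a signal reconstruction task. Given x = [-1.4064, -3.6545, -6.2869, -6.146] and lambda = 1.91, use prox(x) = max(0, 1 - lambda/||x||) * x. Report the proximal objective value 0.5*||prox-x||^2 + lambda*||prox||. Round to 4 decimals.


Step 1: Compute ||x||.
||x|| = 9.6245
Step 2: Compute scaling factor.
scale = max(0, 1 - 1.91/9.6245) = 0.8015
Step 3: prox(x) = [-1.1273, -2.9293, -5.0393, -4.9263]
||prox(x)|| = 7.7145
Step 4: Proximal objective.
0.5*||prox-x||^2 = 1.8241
lambda*||prox|| = 14.7347
Total = 16.5588


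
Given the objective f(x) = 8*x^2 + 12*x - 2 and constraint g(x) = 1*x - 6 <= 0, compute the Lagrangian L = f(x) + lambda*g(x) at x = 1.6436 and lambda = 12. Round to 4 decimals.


Step 1: Evaluate f(x).
f(1.6436) = 8*1.6436^2 + 12*1.6436 - 2 = 39.3346
Step 2: Evaluate g(x).
g(1.6436) = 1*1.6436 - 6 = -4.3564
Step 3: Compute Lagrangian.
L = 39.3346 + 12*-4.3564 = -12.9422


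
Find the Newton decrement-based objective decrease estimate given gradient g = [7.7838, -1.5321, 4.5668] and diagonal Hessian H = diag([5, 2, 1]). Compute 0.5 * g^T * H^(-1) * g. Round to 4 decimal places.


Step 1: H is diagonal, so H^(-1) * g = [1.5568, -0.7661, 4.5668].
Step 2: g^T H^(-1) g = sum_i g_i^2 / H_ii
  = (7.7838)^2/5 + (-1.5321)^2/2 + (4.5668)^2/1
  = 12.1175 + 1.1737 + 20.8557 = 34.1468
Step 3: Objective decrease = 0.5 * g^T H^(-1) g = 17.0734


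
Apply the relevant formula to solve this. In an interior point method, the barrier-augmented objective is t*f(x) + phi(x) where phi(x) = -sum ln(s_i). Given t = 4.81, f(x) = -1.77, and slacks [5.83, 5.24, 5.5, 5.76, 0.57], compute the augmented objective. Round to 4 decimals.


Step 1: Compute log-barrier.
ln values: [1.763, 1.6563, 1.7047, 1.7509, -0.5621]
phi = -(1.763 + 1.6563 + 1.7047 + 1.7509 - 0.5621) = -6.3129
Step 2: Compute augmented objective.
t*f(x) = 4.81*-1.77 = -8.5137
Total = -8.5137 - 6.3129 = -14.8266


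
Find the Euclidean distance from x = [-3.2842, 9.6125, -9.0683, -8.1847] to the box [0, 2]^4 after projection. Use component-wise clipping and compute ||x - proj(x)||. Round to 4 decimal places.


Project each component onto [0, 2].
clip(-3.2842) = 0.0, clip(9.6125) = 2.0, clip(-9.0683) = 0.0, clip(-8.1847) = 0.0
Projection = [0.0, 2.0, 0.0, 0.0]
Squared diffs: [10.786, 57.9502, 82.2341, 66.9893]
Distance = sqrt(217.9596) = 14.7635


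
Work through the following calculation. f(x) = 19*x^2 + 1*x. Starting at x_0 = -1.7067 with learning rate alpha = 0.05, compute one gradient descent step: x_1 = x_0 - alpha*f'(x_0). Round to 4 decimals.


We compute the gradient at x_0 and apply the update.
f'(x) = 38*x + 1
f'(-1.7067) = 38*-1.7067 + 1 = -63.8546
x_1 = -1.7067 - 0.05*-63.8546 = 1.486


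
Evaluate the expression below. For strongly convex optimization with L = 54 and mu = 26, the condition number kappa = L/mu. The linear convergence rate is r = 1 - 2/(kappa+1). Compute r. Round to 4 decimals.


Step 1: Compute the condition number.
kappa = L/mu = 54/26 = 2.0769
Step 2: Compute the convergence rate.
r = 1 - 2/(kappa + 1) = 1 - 2*mu/(L + mu) = (L - mu)/(L + mu) = 28/80 = 0.35


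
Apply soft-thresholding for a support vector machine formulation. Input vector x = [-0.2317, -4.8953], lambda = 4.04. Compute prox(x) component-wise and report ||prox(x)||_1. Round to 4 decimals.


Soft-thresholding with lambda = 4.04:
prox(-0.2317) = sign(-0.2317)*max(|-0.2317| - 4.04, 0) = 0.0
prox(-4.8953) = sign(-4.8953)*max(|-4.8953| - 4.04, 0) = -0.8553
prox(x) = [0.0, -0.8553]
||prox(x)||_1 = 0.0 + 0.8553 = 0.8553


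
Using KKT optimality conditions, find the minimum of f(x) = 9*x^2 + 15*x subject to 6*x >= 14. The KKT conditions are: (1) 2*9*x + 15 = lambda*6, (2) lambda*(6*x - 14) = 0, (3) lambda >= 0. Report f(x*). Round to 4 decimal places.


Step 1: Try lambda = 0 (constraint inactive).
x_unc = -15/(2*9) = -0.8333
Check: 6*-0.8333 = -4.9998 < 14 -- violated!
Step 2: Constraint must be active: 6*x = 14
x* = 14/6 = 7/3 = 2.3333 (rounded; the exact value 7/3 is used below)
lambda = (2*9*(7/3) + 15)/6 = 9.5
Step 3: Compute optimal value.
f(x*) = 9*(7/3)^2 + 15*(7/3) = 84.0


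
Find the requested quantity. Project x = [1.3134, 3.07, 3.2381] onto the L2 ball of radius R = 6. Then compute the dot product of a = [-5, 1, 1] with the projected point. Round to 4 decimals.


Step 1: Compute ||x|| (intermediates to 6 decimals).
||x|| = sqrt(1.3134^2 + 3.07^2 + 3.2381^2) = 4.651367
Step 2: Project.
Since ||x|| <= R, proj = x (no scaling needed).
proj(x) = [1.3134, 3.07, 3.2381]
Step 3: Dot product.
a^T * proj(x) = -5*1.3134 + 1*3.07 + 1*3.2381 = -0.2589


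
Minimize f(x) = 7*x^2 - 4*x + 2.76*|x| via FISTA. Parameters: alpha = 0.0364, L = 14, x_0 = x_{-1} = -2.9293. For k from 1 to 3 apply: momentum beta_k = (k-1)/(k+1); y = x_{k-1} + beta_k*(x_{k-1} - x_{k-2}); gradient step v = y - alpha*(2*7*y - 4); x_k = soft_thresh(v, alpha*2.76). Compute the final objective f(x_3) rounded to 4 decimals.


FISTA on f(x) = 7*x^2 - 4*x + 2.76*|x|
L = 14, alpha = 0.0364
Iteration 1: beta = 0.0, y = -2.9293 + 0.0*(-2.9293 + 2.9293) = -2.9293
  grad(y) = -45.0102, v = y - alpha*grad = -1.2909
  prox(v) = soft_thresh(-1.2909, 0.1005) = -1.1905
Iteration 2: beta = 0.3333, y = -1.1905 + 0.3333*(-1.1905 + 2.9293) = -0.6109
  grad(y) = -12.5519, v = y - alpha*grad = -0.154
  prox(v) = soft_thresh(-0.154, 0.1005) = -0.0535
Iteration 3: beta = 0.5, y = -0.0535 + 0.5*(-0.0535 + 1.1905) = 0.515
  grad(y) = 3.2098, v = y - alpha*grad = 0.3981
  prox(v) = soft_thresh(0.3981, 0.1005) = 0.2977
f(x_3) = 7*0.2977^2 - 4*0.2977 + 2.76*|0.2977| = 0.2512
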